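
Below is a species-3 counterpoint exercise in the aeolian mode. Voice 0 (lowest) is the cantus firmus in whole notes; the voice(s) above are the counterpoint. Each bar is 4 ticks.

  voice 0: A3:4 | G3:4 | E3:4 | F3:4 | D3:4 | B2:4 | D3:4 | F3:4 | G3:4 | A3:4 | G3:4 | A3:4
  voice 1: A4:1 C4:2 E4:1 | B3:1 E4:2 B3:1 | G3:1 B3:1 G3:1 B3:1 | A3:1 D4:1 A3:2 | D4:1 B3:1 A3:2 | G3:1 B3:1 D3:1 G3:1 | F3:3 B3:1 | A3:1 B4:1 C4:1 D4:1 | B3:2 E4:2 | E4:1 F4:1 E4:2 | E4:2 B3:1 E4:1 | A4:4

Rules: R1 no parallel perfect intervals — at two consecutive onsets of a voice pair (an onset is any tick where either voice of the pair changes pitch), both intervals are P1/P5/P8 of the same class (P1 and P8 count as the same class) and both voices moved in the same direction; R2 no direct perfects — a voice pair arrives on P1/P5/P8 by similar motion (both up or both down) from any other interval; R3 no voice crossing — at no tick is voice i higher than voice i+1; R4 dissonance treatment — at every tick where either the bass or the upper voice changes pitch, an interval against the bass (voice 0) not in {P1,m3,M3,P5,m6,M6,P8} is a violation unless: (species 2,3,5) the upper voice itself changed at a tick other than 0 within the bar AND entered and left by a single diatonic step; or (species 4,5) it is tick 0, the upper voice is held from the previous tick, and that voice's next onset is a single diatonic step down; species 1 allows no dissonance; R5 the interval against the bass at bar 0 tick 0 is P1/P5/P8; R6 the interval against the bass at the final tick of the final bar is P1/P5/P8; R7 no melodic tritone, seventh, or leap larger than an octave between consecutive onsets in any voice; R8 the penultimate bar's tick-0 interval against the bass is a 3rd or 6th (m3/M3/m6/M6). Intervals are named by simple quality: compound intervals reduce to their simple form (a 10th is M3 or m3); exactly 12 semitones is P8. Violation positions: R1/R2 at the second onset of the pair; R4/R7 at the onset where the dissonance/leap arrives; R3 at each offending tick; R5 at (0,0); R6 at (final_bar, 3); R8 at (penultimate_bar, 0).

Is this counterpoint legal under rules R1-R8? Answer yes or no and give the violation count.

bar 0: v0=A3 v1=A4 (P8)
bar 1: v0=G3 v1=B3 (M3)
bar 2: v0=E3 v1=G3 (m3)
bar 3: v0=F3 v1=A3 (M3)
bar 4: v0=D3 v1=D4 (P8)
bar 5: v0=B2 v1=G3 (m6)
bar 6: v0=D3 v1=F3 (m3)
bar 7: v0=F3 v1=A3 (M3)
bar 8: v0=G3 v1=B3 (M3)
bar 9: v0=A3 v1=E4 (P5)
bar 10: v0=G3 v1=E4 (M6)
bar 11: v0=A3 v1=A4 (P8)
  R7 @ bar6.3: F3->B3 leap 6st
  R4 @ bar7.1: F3/B4 TT untreated
  R7 @ bar7.1: A3->B4 leap 14st
  R7 @ bar7.2: B4->C4 leap 11st
  R2 @ bar11.0: G3/E4 M6 -> A3/A4 P8 similar

No (5 violations)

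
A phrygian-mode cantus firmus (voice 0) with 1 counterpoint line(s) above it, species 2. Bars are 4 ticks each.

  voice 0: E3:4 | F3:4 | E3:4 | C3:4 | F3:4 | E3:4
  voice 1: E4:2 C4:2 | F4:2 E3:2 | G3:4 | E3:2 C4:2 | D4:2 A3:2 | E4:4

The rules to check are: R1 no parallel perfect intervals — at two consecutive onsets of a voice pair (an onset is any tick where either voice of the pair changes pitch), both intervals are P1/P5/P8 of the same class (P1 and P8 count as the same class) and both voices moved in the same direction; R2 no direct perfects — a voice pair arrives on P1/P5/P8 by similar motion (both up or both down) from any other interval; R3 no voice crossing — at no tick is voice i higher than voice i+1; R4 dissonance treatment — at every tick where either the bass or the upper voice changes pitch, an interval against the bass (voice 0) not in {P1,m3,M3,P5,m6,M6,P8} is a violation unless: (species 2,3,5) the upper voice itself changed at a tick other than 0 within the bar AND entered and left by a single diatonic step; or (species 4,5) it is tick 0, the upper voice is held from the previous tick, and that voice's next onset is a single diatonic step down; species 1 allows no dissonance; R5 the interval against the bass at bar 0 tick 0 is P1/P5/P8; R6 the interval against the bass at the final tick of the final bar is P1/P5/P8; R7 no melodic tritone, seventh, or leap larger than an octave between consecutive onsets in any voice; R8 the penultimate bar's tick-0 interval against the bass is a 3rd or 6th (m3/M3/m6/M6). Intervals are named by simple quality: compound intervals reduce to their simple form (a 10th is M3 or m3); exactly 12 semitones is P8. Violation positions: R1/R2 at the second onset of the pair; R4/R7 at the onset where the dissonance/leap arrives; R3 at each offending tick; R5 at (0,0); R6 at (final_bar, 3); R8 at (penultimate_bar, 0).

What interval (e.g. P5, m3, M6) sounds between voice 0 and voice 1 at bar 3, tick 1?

voice 0=C3 voice 1=E3 -> M3

M3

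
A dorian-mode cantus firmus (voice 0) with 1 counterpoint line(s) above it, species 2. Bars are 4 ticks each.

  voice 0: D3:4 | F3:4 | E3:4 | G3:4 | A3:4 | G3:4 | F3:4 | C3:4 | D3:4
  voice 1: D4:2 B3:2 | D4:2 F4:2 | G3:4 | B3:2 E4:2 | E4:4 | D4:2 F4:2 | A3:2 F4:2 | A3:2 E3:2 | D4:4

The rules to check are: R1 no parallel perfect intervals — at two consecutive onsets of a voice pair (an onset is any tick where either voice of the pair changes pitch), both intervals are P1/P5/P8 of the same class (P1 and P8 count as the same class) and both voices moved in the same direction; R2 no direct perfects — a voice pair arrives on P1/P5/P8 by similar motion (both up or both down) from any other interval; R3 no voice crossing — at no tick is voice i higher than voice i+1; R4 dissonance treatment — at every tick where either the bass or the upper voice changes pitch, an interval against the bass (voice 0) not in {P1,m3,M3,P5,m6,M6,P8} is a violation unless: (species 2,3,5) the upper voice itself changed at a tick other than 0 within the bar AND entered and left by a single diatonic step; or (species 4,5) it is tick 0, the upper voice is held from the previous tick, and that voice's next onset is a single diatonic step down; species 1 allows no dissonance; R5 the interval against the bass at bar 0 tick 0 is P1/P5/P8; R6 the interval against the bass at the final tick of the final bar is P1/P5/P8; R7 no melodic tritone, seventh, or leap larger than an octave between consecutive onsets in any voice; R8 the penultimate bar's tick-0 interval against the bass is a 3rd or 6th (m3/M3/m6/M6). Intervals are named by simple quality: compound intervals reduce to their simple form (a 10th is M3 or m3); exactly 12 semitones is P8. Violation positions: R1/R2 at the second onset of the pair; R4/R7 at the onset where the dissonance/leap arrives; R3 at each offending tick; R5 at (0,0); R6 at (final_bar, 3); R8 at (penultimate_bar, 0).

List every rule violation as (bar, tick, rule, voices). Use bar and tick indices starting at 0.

bar 0: v0=D3 v1=D4 downbeat P8
bar 1: v0=F3 v1=D4 downbeat M6
bar 2: v0=E3 v1=G3 downbeat m3
bar 3: v0=G3 v1=B3 downbeat M3
bar 4: v0=A3 v1=E4 downbeat P5
bar 5: v0=G3 v1=D4 downbeat P5
bar 6: v0=F3 v1=A3 downbeat M3
bar 7: v0=C3 v1=A3 downbeat M6
bar 8: v0=D3 v1=D4 downbeat P8
  -> R7 @ bar 2 tick 0 v(1,): F4->G3 leap 10st
  -> R1 @ bar 5 tick 0 v(0, 1): A3/E4 P5 -> G3/D4 P5 similar
  -> R4 @ bar 5 tick 2 v(0, 1): G3/F4 m7 untreated
  -> R2 @ bar 8 tick 0 v(0, 1): C3/E3 M3 -> D3/D4 P8 similar
  -> R7 @ bar 8 tick 0 v(1,): E3->D4 leap 10st

(2, 0, R7, (1,))
(5, 0, R1, (0, 1))
(5, 2, R4, (0, 1))
(8, 0, R2, (0, 1))
(8, 0, R7, (1,))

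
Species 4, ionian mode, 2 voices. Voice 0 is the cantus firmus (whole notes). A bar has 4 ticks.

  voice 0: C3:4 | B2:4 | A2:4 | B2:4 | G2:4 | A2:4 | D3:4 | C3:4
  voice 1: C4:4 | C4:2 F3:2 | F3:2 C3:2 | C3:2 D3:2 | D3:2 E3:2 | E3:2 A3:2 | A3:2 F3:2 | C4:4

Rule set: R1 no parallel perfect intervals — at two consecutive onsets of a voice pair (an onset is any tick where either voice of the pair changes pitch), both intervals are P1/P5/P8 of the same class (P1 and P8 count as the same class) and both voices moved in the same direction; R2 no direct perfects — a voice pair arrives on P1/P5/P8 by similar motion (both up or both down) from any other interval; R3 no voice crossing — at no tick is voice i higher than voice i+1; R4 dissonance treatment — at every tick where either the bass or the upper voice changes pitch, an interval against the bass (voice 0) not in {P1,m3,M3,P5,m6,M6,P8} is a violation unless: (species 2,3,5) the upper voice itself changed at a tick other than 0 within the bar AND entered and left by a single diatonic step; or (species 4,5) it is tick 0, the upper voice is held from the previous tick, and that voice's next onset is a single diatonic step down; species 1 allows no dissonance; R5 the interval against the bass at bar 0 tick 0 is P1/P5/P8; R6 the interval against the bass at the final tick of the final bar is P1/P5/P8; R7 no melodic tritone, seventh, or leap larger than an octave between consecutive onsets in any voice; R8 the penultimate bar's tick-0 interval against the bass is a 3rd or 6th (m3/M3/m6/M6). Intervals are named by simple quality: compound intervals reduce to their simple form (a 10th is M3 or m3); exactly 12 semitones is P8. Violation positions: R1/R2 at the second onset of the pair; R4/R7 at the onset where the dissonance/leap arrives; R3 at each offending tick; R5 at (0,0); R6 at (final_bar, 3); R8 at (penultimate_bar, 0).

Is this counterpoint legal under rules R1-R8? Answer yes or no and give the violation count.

bar 0: v0=C3 v1=C4 (P8)
bar 1: v0=B2 v1=C4 (m2)
bar 2: v0=A2 v1=F3 (m6)
bar 3: v0=B2 v1=C3 (m2)
bar 4: v0=G2 v1=D3 (P5)
bar 5: v0=A2 v1=E3 (P5)
bar 6: v0=D3 v1=A3 (P5)
bar 7: v0=C3 v1=C4 (P8)
  R4 @ bar1.0: B2/C4 m2 untreated
  R4 @ bar1.2: B2/F3 TT untreated
  R4 @ bar3.0: B2/C3 m2 untreated
  R8 @ bar6.0: penult P5 not 3rd/6th

No (4 violations)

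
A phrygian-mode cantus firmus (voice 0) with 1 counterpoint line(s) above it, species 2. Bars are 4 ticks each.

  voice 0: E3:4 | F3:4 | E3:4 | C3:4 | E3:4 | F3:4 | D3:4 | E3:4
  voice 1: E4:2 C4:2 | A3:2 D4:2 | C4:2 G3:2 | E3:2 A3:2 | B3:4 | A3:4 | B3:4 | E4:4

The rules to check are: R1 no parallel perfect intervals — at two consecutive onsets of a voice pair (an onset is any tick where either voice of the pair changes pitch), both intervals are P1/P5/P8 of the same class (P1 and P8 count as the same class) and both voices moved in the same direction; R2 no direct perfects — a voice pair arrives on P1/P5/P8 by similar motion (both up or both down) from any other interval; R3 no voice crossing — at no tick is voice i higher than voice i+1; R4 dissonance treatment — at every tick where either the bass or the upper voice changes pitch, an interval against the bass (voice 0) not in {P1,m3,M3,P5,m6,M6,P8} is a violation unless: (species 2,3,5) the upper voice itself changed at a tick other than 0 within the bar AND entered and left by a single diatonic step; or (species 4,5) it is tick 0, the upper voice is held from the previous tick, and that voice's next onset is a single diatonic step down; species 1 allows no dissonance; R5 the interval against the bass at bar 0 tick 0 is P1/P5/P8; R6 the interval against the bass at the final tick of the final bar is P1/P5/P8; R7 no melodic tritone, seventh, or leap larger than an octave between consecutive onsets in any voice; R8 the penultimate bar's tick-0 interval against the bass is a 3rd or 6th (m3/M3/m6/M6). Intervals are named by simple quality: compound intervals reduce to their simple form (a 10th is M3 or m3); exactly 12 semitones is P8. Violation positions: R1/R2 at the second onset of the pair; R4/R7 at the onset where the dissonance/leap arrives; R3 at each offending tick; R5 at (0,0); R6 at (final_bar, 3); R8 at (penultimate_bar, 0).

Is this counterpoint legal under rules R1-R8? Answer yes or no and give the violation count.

bar 0: v0=E3 v1=E4 (P8)
bar 1: v0=F3 v1=A3 (M3)
bar 2: v0=E3 v1=C4 (m6)
bar 3: v0=C3 v1=E3 (M3)
bar 4: v0=E3 v1=B3 (P5)
bar 5: v0=F3 v1=A3 (M3)
bar 6: v0=D3 v1=B3 (M6)
bar 7: v0=E3 v1=E4 (P8)
  R2 @ bar4.0: C3/A3 M6 -> E3/B3 P5 similar
  R2 @ bar7.0: D3/B3 M6 -> E3/E4 P8 similar

No (2 violations)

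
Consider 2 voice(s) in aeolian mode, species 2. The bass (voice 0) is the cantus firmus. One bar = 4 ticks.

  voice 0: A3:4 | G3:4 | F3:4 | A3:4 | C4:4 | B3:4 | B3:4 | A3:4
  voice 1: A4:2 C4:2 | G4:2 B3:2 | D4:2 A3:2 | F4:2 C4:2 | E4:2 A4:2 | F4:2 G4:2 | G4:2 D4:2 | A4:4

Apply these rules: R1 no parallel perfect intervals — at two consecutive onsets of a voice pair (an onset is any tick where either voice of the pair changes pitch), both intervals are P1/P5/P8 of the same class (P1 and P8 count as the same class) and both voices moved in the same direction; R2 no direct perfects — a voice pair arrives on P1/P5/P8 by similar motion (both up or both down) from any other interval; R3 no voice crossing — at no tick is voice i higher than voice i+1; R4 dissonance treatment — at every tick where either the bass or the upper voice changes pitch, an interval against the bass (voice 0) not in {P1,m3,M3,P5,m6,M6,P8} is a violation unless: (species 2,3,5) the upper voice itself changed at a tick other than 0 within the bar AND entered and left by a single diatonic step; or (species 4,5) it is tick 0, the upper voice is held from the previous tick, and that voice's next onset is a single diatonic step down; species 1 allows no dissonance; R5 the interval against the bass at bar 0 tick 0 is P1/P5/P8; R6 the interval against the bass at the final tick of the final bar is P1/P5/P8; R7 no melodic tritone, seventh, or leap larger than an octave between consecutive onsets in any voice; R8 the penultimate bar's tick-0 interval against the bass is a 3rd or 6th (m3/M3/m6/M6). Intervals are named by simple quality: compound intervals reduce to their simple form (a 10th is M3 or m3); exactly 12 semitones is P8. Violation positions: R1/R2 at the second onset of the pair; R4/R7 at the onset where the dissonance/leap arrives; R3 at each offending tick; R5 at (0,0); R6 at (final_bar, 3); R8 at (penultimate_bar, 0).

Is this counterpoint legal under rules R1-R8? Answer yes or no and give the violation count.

No (1 violations)

bar 0: v0=A3 v1=A4 (P8)
bar 1: v0=G3 v1=G4 (P8)
bar 2: v0=F3 v1=D4 (M6)
bar 3: v0=A3 v1=F4 (m6)
bar 4: v0=C4 v1=E4 (M3)
bar 5: v0=B3 v1=F4 (TT)
bar 6: v0=B3 v1=G4 (m6)
bar 7: v0=A3 v1=A4 (P8)
  R4 @ bar5.0: B3/F4 TT untreated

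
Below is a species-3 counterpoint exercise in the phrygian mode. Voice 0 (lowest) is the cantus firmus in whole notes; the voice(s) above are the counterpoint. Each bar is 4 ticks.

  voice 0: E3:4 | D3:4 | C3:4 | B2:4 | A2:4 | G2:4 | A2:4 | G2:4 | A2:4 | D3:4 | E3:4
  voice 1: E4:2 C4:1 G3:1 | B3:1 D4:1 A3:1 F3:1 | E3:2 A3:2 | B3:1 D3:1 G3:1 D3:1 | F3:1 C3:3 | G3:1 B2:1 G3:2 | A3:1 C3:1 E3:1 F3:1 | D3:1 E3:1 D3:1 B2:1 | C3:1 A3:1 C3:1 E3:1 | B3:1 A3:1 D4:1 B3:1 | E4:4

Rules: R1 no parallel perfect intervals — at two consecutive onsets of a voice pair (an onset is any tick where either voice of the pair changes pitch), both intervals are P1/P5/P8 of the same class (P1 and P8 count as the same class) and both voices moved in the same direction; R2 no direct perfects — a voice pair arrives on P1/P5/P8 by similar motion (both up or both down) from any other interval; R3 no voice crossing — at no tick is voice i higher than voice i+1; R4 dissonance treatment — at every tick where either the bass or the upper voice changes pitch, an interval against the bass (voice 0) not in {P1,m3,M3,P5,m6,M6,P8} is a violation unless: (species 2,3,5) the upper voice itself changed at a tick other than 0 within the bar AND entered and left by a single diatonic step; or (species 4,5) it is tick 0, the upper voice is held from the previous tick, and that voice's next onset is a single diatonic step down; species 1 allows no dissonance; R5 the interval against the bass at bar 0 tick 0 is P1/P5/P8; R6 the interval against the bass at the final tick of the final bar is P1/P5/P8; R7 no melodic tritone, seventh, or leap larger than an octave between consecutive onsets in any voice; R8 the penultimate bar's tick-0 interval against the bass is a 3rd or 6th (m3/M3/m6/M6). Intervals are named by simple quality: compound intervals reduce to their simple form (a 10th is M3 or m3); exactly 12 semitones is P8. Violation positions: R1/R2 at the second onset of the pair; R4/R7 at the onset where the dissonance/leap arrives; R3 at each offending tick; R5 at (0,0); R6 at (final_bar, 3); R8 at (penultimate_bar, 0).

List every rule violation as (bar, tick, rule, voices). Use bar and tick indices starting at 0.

(6, 0, R1, (0, 1))
(7, 0, R2, (0, 1))
(10, 0, R2, (0, 1))

bar 0: v0=E3 v1=E4 downbeat P8
bar 1: v0=D3 v1=B3 downbeat M6
bar 2: v0=C3 v1=E3 downbeat M3
bar 3: v0=B2 v1=B3 downbeat P8
bar 4: v0=A2 v1=F3 downbeat m6
bar 5: v0=G2 v1=G3 downbeat P8
bar 6: v0=A2 v1=A3 downbeat P8
bar 7: v0=G2 v1=D3 downbeat P5
bar 8: v0=A2 v1=C3 downbeat m3
bar 9: v0=D3 v1=B3 downbeat M6
bar 10: v0=E3 v1=E4 downbeat P8
  -> R1 @ bar 6 tick 0 v(0, 1): G2/G3 P8 -> A2/A3 P8 similar
  -> R2 @ bar 7 tick 0 v(0, 1): A2/F3 m6 -> G2/D3 P5 similar
  -> R2 @ bar 10 tick 0 v(0, 1): D3/B3 M6 -> E3/E4 P8 similar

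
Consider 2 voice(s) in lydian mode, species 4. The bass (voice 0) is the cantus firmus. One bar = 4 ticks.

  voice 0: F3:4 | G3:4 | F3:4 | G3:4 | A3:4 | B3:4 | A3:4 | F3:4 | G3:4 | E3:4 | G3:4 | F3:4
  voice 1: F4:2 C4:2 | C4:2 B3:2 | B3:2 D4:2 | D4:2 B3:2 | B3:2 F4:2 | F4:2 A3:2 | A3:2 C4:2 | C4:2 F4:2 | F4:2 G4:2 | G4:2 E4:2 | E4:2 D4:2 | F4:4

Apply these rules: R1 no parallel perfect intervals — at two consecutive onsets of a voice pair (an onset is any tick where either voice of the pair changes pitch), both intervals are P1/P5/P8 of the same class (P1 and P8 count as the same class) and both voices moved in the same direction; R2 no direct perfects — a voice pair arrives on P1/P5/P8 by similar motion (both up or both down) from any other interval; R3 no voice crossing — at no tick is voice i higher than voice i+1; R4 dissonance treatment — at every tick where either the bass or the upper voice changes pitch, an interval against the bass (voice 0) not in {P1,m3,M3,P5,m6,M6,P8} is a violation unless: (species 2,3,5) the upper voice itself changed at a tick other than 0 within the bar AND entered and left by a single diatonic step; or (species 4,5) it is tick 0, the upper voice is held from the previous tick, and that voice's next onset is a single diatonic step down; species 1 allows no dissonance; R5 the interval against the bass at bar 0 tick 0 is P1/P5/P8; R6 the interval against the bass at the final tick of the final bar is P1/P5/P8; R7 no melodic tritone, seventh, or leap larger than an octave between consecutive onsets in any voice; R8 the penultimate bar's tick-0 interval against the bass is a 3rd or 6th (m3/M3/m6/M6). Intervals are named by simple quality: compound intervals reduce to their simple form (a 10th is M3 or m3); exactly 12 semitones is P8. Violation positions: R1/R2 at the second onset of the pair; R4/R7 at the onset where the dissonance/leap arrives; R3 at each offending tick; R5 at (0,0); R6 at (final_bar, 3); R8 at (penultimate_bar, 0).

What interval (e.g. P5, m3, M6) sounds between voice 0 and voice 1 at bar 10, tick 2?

voice 0=G3 voice 1=D4 -> P5

P5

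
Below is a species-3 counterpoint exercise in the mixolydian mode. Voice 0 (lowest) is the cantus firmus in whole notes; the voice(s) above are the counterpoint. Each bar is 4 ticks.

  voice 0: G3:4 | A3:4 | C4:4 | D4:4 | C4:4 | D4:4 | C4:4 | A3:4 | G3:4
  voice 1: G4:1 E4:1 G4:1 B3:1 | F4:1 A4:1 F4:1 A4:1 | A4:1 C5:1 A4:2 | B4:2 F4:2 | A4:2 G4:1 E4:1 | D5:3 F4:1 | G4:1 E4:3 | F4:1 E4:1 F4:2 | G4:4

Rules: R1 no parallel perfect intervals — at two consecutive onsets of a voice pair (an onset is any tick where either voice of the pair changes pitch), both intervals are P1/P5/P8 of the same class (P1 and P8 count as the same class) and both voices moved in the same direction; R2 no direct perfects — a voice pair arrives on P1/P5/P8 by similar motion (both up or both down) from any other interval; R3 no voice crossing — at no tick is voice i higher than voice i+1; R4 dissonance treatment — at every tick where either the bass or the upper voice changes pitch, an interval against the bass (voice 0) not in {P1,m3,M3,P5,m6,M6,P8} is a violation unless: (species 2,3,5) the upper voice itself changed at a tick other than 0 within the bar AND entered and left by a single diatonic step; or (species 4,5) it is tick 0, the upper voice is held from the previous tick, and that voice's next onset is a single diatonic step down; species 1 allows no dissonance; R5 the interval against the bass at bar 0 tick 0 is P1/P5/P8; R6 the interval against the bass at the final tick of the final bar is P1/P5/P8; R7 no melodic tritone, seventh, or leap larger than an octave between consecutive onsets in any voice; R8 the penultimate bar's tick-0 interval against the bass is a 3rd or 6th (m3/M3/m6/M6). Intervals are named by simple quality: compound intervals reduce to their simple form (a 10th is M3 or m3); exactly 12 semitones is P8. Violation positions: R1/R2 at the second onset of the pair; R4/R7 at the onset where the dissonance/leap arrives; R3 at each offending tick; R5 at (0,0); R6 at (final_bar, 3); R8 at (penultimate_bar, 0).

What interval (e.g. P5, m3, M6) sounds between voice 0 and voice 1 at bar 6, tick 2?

voice 0=C4 voice 1=E4 -> M3

M3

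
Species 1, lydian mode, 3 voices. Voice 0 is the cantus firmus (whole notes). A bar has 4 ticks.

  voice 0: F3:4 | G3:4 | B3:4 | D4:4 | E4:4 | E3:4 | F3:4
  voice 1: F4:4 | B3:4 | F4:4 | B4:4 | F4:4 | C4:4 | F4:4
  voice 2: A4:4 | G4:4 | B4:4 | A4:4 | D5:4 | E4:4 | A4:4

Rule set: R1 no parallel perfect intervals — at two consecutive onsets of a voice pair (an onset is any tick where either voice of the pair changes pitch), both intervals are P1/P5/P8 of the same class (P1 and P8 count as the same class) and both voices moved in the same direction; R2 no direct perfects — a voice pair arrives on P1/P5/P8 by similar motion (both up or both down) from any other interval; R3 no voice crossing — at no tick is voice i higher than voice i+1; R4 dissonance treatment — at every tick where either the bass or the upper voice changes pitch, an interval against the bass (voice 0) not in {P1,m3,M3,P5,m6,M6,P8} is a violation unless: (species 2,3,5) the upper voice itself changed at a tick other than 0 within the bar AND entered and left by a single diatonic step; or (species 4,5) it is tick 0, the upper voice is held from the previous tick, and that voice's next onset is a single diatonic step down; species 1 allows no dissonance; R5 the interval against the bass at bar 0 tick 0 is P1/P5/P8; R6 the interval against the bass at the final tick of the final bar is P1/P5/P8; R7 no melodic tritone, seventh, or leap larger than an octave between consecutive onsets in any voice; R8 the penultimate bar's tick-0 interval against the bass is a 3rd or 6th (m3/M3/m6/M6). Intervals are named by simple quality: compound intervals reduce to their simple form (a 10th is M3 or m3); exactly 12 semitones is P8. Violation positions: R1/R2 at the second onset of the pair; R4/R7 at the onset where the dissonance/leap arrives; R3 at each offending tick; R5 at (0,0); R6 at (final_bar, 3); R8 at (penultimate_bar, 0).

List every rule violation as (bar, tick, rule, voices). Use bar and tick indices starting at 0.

(0, 0, R5, (0, 2))
(1, 0, R7, (1,))
(2, 0, R1, (0, 2))
(2, 0, R4, (0, 1))
(2, 0, R7, (1,))
(3, 0, R3, (1, 2))
(3, 0, R7, (1,))
(3, 1, R3, (1, 2))
(3, 2, R3, (1, 2))
(3, 3, R3, (1, 2))
(4, 0, R4, (0, 1))
(4, 0, R4, (0, 2))
(4, 0, R7, (1,))
(5, 0, R2, (0, 2))
(5, 0, R7, (2,))
(5, 0, R8, (0, 2))
(6, 0, R2, (0, 1))
(6, 3, R6, (0, 2))

bar 0: v0=F3 v1=F4 v2=A4 downbeat M3
bar 1: v0=G3 v1=B3 v2=G4 downbeat P8
bar 2: v0=B3 v1=F4 v2=B4 downbeat P8
bar 3: v0=D4 v1=B4 v2=A4 downbeat P5
bar 4: v0=E4 v1=F4 v2=D5 downbeat m7
bar 5: v0=E3 v1=C4 v2=E4 downbeat P8
bar 6: v0=F3 v1=F4 v2=A4 downbeat M3
  -> R5 @ bar 0 tick 0 v(0, 2): opens on M3
  -> R7 @ bar 1 tick 0 v(1,): F4->B3 leap 6st
  -> R1 @ bar 2 tick 0 v(0, 2): G3/G4 P8 -> B3/B4 P8 similar
  -> R4 @ bar 2 tick 0 v(0, 1): B3/F4 TT untreated
  -> R7 @ bar 2 tick 0 v(1,): B3->F4 leap 6st
  -> R3 @ bar 3 tick 0 v(1, 2): B4 above A4
  -> R7 @ bar 3 tick 0 v(1,): F4->B4 leap 6st
  -> R3 @ bar 3 tick 1 v(1, 2): B4 above A4
  -> R3 @ bar 3 tick 2 v(1, 2): B4 above A4
  -> R3 @ bar 3 tick 3 v(1, 2): B4 above A4
  -> R4 @ bar 4 tick 0 v(0, 1): E4/F4 m2 untreated
  -> R4 @ bar 4 tick 0 v(0, 2): E4/D5 m7 untreated
  -> R7 @ bar 4 tick 0 v(1,): B4->F4 leap 6st
  -> R2 @ bar 5 tick 0 v(0, 2): E4/D5 m7 -> E3/E4 P8 similar
  -> R7 @ bar 5 tick 0 v(2,): D5->E4 leap 10st
  -> R8 @ bar 5 tick 0 v(0, 2): penult P8 not 3rd/6th
  -> R2 @ bar 6 tick 0 v(0, 1): E3/C4 m6 -> F3/F4 P8 similar
  -> R6 @ bar 6 tick 3 v(0, 2): closes on M3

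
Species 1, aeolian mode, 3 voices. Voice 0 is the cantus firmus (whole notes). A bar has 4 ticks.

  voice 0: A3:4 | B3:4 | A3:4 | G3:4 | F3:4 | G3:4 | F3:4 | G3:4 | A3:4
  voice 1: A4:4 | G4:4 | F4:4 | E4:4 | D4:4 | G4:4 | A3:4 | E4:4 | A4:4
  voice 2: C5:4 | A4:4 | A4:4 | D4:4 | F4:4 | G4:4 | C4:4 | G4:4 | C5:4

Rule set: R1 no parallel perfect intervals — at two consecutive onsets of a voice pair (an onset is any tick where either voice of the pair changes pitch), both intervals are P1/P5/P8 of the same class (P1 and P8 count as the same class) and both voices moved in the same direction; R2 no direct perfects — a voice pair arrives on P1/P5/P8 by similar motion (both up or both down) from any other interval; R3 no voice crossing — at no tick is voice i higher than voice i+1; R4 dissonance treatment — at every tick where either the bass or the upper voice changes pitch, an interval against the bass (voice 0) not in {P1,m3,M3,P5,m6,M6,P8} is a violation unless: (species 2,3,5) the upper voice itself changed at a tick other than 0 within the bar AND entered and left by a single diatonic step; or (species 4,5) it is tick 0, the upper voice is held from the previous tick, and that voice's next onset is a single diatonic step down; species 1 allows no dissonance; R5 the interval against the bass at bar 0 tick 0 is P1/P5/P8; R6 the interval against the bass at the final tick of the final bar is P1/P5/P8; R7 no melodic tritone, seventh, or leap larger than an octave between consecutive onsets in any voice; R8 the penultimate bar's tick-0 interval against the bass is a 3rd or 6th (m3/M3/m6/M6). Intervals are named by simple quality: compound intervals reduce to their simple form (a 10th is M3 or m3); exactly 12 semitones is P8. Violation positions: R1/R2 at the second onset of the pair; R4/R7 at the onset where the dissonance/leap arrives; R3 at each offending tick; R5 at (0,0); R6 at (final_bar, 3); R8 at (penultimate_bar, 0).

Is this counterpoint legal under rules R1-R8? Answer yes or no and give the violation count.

bar 0: v0=A3 v1=A4 v2=C5 (m3)
bar 1: v0=B3 v1=G4 v2=A4 (m7)
bar 2: v0=A3 v1=F4 v2=A4 (P8)
bar 3: v0=G3 v1=E4 v2=D4 (P5)
bar 4: v0=F3 v1=D4 v2=F4 (P8)
bar 5: v0=G3 v1=G4 v2=G4 (P8)
bar 6: v0=F3 v1=A3 v2=C4 (P5)
bar 7: v0=G3 v1=E4 v2=G4 (P8)
bar 8: v0=A3 v1=A4 v2=C5 (m3)
  R5 @ bar0.0: opens on m3
  R4 @ bar1.0: B3/A4 m7 untreated
  R2 @ bar3.0: A3/A4 P8 -> G3/D4 P5 similar
  R3 @ bar3.0: E4 above D4
  R3 @ bar3.1: E4 above D4
  R3 @ bar3.2: E4 above D4
  R3 @ bar3.3: E4 above D4
  R1 @ bar5.0: F3/F4 P8 -> G3/G4 P8 similar
  R2 @ bar5.0: F3/D4 M6 -> G3/G4 P8 similar
  R2 @ bar5.0: D4/F4 m3 -> G4/G4 P1 similar
  R2 @ bar6.0: G3/G4 P8 -> F3/C4 P5 similar
  R7 @ bar6.0: G4->A3 leap 10st
  R2 @ bar7.0: F3/C4 P5 -> G3/G4 P8 similar
  R8 @ bar7.0: penult P8 not 3rd/6th
  R2 @ bar8.0: G3/E4 M6 -> A3/A4 P8 similar
  R6 @ bar8.3: closes on m3

No (16 violations)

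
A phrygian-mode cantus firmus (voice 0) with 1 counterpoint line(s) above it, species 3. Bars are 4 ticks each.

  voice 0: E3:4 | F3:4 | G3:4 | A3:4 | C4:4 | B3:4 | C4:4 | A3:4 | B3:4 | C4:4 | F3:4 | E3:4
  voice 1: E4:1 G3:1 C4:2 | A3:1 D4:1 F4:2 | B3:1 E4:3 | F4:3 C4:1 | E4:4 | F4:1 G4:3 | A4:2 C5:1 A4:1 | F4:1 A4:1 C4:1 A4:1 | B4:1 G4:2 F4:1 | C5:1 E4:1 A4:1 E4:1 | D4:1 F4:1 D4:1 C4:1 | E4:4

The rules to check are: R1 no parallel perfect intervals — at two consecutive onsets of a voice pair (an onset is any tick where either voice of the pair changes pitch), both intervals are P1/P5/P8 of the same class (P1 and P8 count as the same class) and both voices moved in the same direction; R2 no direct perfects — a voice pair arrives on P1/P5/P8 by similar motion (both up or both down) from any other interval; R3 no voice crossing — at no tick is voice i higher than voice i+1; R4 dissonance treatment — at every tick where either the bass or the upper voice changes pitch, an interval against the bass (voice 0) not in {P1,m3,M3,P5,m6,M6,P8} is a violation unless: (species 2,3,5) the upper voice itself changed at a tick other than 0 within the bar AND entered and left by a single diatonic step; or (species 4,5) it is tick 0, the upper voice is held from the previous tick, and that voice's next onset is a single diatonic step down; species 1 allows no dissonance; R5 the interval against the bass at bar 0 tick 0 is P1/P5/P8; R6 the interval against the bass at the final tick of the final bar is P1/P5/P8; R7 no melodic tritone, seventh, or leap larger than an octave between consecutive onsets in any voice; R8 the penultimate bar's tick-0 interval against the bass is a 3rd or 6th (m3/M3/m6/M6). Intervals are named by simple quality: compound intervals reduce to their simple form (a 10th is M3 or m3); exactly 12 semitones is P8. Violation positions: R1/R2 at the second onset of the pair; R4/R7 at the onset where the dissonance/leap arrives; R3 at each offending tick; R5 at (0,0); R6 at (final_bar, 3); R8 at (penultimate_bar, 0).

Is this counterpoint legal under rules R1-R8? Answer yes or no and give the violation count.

No (5 violations)

bar 0: v0=E3 v1=E4 (P8)
bar 1: v0=F3 v1=A3 (M3)
bar 2: v0=G3 v1=B3 (M3)
bar 3: v0=A3 v1=F4 (m6)
bar 4: v0=C4 v1=E4 (M3)
bar 5: v0=B3 v1=F4 (TT)
bar 6: v0=C4 v1=A4 (M6)
bar 7: v0=A3 v1=F4 (m6)
bar 8: v0=B3 v1=B4 (P8)
bar 9: v0=C4 v1=C5 (P8)
bar 10: v0=F3 v1=D4 (M6)
bar 11: v0=E3 v1=E4 (P8)
  R7 @ bar2.0: F4->B3 leap 6st
  R4 @ bar5.0: B3/F4 TT untreated
  R1 @ bar8.0: A3/A4 P8 -> B3/B4 P8 similar
  R4 @ bar8.3: B3/F4 TT untreated
  R2 @ bar9.0: B3/F4 TT -> C4/C5 P8 similar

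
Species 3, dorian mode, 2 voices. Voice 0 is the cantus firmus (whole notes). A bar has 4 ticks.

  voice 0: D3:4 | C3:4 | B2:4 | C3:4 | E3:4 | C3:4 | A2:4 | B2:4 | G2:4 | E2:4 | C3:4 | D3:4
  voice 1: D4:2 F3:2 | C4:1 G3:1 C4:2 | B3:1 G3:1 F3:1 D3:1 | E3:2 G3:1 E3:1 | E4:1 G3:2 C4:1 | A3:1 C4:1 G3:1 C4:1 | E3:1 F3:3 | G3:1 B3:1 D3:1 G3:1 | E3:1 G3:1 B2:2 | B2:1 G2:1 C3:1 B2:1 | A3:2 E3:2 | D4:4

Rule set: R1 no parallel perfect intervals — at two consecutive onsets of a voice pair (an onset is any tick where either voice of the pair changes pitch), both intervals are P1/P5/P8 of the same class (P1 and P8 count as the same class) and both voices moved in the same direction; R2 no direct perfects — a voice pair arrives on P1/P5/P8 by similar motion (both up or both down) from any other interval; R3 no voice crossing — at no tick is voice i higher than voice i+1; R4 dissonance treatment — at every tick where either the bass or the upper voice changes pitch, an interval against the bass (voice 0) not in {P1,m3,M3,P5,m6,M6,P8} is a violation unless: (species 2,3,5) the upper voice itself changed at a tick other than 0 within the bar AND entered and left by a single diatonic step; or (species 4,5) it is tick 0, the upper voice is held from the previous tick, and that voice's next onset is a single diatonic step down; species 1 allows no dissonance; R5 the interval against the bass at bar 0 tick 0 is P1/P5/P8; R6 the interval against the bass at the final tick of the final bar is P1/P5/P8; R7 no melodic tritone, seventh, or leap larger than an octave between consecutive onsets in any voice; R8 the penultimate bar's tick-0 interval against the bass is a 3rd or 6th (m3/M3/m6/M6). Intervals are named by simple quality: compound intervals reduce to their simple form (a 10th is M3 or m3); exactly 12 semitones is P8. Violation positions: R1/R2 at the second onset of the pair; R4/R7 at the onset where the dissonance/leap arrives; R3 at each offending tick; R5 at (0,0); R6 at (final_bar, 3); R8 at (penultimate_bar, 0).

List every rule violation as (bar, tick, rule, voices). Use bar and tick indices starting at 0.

(2, 0, R1, (0, 1))
(2, 2, R4, (0, 1))
(4, 0, R2, (0, 1))
(6, 0, R2, (0, 1))
(10, 0, R7, (1,))
(11, 0, R2, (0, 1))
(11, 0, R7, (1,))

bar 0: v0=D3 v1=D4 downbeat P8
bar 1: v0=C3 v1=C4 downbeat P8
bar 2: v0=B2 v1=B3 downbeat P8
bar 3: v0=C3 v1=E3 downbeat M3
bar 4: v0=E3 v1=E4 downbeat P8
bar 5: v0=C3 v1=A3 downbeat M6
bar 6: v0=A2 v1=E3 downbeat P5
bar 7: v0=B2 v1=G3 downbeat m6
bar 8: v0=G2 v1=E3 downbeat M6
bar 9: v0=E2 v1=B2 downbeat P5
bar 10: v0=C3 v1=A3 downbeat M6
bar 11: v0=D3 v1=D4 downbeat P8
  -> R1 @ bar 2 tick 0 v(0, 1): C3/C4 P8 -> B2/B3 P8 similar
  -> R4 @ bar 2 tick 2 v(0, 1): B2/F3 TT untreated
  -> R2 @ bar 4 tick 0 v(0, 1): C3/E3 M3 -> E3/E4 P8 similar
  -> R2 @ bar 6 tick 0 v(0, 1): C3/C4 P8 -> A2/E3 P5 similar
  -> R7 @ bar 10 tick 0 v(1,): B2->A3 leap 10st
  -> R2 @ bar 11 tick 0 v(0, 1): C3/E3 M3 -> D3/D4 P8 similar
  -> R7 @ bar 11 tick 0 v(1,): E3->D4 leap 10st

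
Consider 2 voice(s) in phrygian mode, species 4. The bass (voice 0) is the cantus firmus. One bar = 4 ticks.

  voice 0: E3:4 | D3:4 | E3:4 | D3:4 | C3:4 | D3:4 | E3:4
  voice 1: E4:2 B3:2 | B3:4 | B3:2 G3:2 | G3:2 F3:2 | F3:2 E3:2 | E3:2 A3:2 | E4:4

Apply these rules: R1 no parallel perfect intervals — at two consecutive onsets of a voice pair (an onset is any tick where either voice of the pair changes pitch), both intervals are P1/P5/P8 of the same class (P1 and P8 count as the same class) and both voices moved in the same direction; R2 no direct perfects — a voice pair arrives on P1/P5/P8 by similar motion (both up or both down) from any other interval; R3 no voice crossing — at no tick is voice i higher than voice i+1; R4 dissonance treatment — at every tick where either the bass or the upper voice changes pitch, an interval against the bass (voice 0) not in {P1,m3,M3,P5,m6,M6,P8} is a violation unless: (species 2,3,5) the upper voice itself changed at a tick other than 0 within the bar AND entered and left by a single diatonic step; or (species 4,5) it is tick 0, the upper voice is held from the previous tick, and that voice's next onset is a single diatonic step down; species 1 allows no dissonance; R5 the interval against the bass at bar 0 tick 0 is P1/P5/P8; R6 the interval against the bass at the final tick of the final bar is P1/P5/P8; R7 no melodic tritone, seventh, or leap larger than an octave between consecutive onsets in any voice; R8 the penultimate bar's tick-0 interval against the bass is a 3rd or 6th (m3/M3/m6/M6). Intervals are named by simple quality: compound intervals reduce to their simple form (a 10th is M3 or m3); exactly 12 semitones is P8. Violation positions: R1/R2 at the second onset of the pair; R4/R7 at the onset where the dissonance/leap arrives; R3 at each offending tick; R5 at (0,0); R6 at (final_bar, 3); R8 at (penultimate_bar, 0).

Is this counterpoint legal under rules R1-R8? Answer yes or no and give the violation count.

No (3 violations)

bar 0: v0=E3 v1=E4 (P8)
bar 1: v0=D3 v1=B3 (M6)
bar 2: v0=E3 v1=B3 (P5)
bar 3: v0=D3 v1=G3 (P4)
bar 4: v0=C3 v1=F3 (P4)
bar 5: v0=D3 v1=E3 (M2)
bar 6: v0=E3 v1=E4 (P8)
  R4 @ bar5.0: D3/E3 M2 untreated
  R8 @ bar5.0: penult M2 not 3rd/6th
  R2 @ bar6.0: D3/A3 P5 -> E3/E4 P8 similar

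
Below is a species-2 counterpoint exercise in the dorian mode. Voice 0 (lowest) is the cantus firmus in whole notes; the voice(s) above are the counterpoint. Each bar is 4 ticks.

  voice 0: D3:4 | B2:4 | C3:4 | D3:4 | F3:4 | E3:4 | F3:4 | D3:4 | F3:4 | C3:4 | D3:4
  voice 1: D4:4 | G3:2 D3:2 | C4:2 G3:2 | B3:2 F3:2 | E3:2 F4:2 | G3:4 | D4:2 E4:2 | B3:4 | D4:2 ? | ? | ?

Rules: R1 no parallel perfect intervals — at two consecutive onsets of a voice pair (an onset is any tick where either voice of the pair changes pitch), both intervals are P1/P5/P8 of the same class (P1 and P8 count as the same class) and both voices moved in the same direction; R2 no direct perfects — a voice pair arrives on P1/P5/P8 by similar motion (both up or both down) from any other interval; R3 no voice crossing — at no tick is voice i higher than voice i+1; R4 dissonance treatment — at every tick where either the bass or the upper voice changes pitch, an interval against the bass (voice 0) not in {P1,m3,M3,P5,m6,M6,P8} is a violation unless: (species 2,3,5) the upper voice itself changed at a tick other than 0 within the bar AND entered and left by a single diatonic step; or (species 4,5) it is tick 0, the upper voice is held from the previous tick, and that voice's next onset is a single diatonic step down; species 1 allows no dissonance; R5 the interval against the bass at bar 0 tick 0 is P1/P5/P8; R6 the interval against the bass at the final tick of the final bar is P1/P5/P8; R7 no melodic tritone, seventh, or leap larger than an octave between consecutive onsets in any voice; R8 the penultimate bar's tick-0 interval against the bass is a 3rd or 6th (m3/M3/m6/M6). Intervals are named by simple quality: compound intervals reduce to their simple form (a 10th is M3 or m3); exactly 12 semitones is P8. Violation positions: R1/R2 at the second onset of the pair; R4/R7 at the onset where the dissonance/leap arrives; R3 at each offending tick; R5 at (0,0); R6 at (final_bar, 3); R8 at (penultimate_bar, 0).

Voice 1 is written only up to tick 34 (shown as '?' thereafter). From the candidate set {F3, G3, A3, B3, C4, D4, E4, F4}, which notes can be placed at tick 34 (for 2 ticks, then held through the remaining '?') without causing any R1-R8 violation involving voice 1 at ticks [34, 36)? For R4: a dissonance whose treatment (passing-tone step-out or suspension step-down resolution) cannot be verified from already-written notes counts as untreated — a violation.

F3: legal
G3: violates R4
A3: legal
B3: violates R4
C4: legal
D4: legal
E4: violates R4
F4: legal

{A3, C4, D4, F3, F4}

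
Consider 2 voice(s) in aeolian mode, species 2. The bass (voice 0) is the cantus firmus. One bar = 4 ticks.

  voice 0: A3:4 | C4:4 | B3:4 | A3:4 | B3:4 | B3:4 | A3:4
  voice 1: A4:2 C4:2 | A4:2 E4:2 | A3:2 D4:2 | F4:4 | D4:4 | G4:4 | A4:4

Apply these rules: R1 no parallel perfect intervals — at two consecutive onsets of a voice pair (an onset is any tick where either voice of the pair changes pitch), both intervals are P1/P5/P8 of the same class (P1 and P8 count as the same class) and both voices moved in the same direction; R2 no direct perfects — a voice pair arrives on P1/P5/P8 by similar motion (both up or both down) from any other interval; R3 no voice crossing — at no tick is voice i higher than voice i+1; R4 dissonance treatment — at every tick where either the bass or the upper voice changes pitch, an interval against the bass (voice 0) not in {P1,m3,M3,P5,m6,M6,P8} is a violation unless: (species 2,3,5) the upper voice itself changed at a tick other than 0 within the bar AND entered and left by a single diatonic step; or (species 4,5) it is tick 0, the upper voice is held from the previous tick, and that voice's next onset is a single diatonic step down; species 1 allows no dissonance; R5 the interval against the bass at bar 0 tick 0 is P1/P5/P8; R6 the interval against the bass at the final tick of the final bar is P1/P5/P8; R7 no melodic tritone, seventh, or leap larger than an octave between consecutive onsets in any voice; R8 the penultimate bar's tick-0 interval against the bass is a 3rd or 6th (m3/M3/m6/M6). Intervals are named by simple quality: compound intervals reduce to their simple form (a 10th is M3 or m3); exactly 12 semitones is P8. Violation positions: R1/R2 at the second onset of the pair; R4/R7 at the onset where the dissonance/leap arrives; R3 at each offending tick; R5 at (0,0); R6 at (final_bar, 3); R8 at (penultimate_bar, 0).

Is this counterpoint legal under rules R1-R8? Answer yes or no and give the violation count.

No (3 violations)

bar 0: v0=A3 v1=A4 (P8)
bar 1: v0=C4 v1=A4 (M6)
bar 2: v0=B3 v1=A3 (M2)
bar 3: v0=A3 v1=F4 (m6)
bar 4: v0=B3 v1=D4 (m3)
bar 5: v0=B3 v1=G4 (m6)
bar 6: v0=A3 v1=A4 (P8)
  R3 @ bar2.0: B3 above A3
  R4 @ bar2.0: B3/A3 M2 untreated
  R3 @ bar2.1: B3 above A3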